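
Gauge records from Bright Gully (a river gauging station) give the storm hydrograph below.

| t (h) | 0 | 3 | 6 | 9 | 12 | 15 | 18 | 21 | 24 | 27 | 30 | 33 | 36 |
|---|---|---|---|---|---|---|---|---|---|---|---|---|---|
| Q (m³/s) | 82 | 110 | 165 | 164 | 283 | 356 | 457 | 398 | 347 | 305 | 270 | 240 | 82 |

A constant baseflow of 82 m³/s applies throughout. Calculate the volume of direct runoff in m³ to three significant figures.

Direct-runoff ordinates (Q − Q_b): 0.0, 28.0, 83.0, 82.0, 201.0, 274.0, 375.0, 316.0, 265.0, 223.0, 188.0, 158.0, 0.0 m³/s.
ΣQ_DR = 2193 m³/s.
With Δt = 3 h = 10800 s, V = ΣQ_DR · Δt = 2193 × 10800 = 2.37 × 10^7 m³.

V ≈ 2.37 × 10^7 m³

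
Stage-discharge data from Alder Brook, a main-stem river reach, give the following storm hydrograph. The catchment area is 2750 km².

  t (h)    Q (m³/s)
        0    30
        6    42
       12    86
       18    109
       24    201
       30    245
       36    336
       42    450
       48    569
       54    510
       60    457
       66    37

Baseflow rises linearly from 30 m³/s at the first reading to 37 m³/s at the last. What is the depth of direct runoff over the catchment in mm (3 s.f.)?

Direct runoff: 0.00, 11.36, 54.73, 77.09, 168.45, 211.82, 302.18, 415.55, 533.91, 474.27, 420.64, 0.00 m³/s; ΣQ_DR = 2670 m³/s.
V = ΣQ_DR · Δt = 2670 × 21600 s = 5.767 × 10^7 m³.
Over A = 2750 km², depth = V / A = 21.0 mm.

d ≈ 21.0 mm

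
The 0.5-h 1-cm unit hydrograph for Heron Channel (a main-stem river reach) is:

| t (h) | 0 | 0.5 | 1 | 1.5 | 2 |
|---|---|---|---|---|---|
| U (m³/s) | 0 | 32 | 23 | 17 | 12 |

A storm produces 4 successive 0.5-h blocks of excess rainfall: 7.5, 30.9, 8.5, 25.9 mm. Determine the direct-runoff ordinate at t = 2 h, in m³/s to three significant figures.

By discrete convolution, Q_j = Σ (P_i / 10 mm) · U_{j−i}.
At t = 2 h (j=4): Q = (7.5/10)·12 + (30.9/10)·17 + (8.5/10)·23 + (25.9/10)·32 = 164 m³/s.

Q ≈ 164 m³/s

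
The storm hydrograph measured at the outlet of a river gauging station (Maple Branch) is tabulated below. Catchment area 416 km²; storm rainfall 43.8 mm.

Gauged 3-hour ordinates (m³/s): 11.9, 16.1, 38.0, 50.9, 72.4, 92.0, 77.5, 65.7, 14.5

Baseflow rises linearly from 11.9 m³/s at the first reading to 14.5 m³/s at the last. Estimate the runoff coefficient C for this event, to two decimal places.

C ≈ 0.19

ΣQ_DR = 320.2 m³/s; V = ΣQ_DR·Δt = 3.458 × 10^6 m³.
Runoff depth d = V / A = 8.313 mm.
C = d / P = 8.313 / 43.8 = 0.19.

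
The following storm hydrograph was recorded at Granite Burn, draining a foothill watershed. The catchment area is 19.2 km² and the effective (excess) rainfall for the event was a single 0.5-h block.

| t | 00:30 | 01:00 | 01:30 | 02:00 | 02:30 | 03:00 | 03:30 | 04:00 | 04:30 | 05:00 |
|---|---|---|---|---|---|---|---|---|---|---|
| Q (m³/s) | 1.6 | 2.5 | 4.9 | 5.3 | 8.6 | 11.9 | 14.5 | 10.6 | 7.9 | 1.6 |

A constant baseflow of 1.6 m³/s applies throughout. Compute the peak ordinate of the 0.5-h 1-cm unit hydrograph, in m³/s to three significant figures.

Direct runoff: 0.0, 0.9, 3.3, 3.7, 7.0, 10.3, 12.9, 9.0, 6.3, 0.0 m³/s; ΣQ_DR = 53.40 m³/s, peak = 12.9 m³/s.
Runoff depth d = ΣQ_DR·Δt / A = 53.40 × 1800 / (19.2 km²) = 5.006 mm.
The 1-cm UH is the DRH scaled by (10 mm)/d, so U_p = 12.9 × 10/5.006 = 25.8 m³/s.

U_p ≈ 25.8 m³/s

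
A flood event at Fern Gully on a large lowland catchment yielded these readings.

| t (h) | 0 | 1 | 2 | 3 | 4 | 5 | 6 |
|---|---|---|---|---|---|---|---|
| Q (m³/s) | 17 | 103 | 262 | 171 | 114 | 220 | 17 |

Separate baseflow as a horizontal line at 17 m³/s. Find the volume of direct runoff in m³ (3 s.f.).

V ≈ 2.83 × 10^6 m³

Direct-runoff ordinates (Q − Q_b): 0.0, 86.0, 245.0, 154.0, 97.0, 203.0, 0.0 m³/s.
ΣQ_DR = 785.0 m³/s.
With Δt = 1 h = 3600 s, V = ΣQ_DR · Δt = 785.0 × 3600 = 2.83 × 10^6 m³.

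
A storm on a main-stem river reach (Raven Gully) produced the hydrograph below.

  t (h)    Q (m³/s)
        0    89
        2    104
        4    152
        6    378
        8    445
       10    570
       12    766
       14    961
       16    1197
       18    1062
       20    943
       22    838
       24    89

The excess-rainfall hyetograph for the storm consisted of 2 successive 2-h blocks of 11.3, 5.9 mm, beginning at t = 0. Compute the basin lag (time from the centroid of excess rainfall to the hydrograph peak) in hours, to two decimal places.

t_L ≈ 14.31 h

Centroid of excess rainfall: t_c = Σ P_i·t̄_i / ΣP_i = 1.6860 h (block centres at 1, 3 h).
Hydrograph peak occurs at t = 16 h, so basin lag t_L = 16 − 1.6860 = 14.31 h.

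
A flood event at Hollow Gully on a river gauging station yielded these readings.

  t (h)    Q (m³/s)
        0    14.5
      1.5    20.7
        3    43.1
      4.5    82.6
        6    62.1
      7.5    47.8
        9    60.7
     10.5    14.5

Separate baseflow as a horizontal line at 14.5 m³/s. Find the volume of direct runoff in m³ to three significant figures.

Direct-runoff ordinates (Q − Q_b): 0.0, 6.2, 28.6, 68.1, 47.6, 33.3, 46.2, 0.0 m³/s.
ΣQ_DR = 230.0 m³/s.
With Δt = 1.5 h = 5400 s, V = ΣQ_DR · Δt = 230.0 × 5400 = 1.24 × 10^6 m³.

V ≈ 1.24 × 10^6 m³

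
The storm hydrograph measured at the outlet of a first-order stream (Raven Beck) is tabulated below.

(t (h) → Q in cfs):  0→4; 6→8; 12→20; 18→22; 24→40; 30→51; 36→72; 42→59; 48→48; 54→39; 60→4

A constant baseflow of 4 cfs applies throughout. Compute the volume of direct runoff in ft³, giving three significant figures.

Direct-runoff ordinates (Q − Q_b): 0.0, 4.0, 16.0, 18.0, 36.0, 47.0, 68.0, 55.0, 44.0, 35.0, 0.0 cfs.
ΣQ_DR = 323.0 cfs.
With Δt = 6 h = 21600 s, V = ΣQ_DR · Δt = 323.0 × 21600 = 6.98 × 10^6 ft³.

V ≈ 6.98 × 10^6 ft³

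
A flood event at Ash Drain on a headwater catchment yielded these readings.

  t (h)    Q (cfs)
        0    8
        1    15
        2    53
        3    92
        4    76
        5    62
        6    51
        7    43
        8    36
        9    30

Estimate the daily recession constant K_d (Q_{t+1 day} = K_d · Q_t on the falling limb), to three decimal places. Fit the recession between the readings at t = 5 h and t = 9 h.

Between t = 5 h and t = 9 h the flow falls from 62 to 30 cfs over 4×1 h = 4 h.
Per-interval ratio K = (30/62)^(1/4) = 0.8340; K_d = K^(24/1) = 0.013.

K_d ≈ 0.013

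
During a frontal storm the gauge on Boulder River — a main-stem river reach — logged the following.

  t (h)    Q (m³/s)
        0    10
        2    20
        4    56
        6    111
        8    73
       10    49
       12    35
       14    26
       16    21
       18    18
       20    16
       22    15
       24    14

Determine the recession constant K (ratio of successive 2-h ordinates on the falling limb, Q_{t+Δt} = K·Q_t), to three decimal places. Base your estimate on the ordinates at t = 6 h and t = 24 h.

Using the recession-limb readings at t = 6 h and t = 24 h: Q falls from 111 to 14 m³/s over 9 intervals.
K = (Q₂/Q₁)^(1/9) = (14/111)^(1/9) = 0.794.

K ≈ 0.794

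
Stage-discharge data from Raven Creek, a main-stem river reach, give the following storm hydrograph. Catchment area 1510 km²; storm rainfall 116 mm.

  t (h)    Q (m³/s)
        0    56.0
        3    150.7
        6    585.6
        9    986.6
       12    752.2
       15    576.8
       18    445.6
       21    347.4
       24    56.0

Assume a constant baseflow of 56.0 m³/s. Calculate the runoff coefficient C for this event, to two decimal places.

C ≈ 0.21

ΣQ_DR = 3453 m³/s; V = ΣQ_DR·Δt = 3.729 × 10^7 m³.
Runoff depth d = V / A = 24.70 mm.
C = d / P = 24.70 / 116 = 0.21.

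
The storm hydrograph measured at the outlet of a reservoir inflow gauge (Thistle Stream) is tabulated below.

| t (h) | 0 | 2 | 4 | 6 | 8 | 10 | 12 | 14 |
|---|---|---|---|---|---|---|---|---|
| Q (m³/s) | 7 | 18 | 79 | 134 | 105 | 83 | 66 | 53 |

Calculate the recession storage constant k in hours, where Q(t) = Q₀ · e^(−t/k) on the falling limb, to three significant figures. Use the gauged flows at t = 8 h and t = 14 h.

On the falling limb, Q drops from 105 to 53 m³/s between t = 8 h and t = 14 h (Δt = 6 h).
k = −Δt / ln(Q₂/Q₁) = −6 / ln(53/105) = 8.78 h.

k ≈ 8.78 h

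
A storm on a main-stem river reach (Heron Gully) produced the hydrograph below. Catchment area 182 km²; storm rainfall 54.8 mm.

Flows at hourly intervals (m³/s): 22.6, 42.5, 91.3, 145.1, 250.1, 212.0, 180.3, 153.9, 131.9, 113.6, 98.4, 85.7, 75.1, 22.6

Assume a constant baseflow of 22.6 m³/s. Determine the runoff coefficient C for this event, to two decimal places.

ΣQ_DR = 1309 m³/s; V = ΣQ_DR·Δt = 4.711 × 10^6 m³.
Runoff depth d = V / A = 25.89 mm.
C = d / P = 25.89 / 54.8 = 0.47.

C ≈ 0.47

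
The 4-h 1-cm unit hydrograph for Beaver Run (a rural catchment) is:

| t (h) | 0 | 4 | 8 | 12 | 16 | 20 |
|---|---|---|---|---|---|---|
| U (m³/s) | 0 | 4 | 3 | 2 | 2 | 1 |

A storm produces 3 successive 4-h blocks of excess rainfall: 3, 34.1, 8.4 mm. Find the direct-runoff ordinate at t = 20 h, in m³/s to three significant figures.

Q ≈ 8.80 m³/s

By discrete convolution, Q_j = Σ (P_i / 10 mm) · U_{j−i}.
At t = 20 h (j=5): Q = (3/10)·1 + (34.1/10)·2 + (8.4/10)·2 = 8.80 m³/s.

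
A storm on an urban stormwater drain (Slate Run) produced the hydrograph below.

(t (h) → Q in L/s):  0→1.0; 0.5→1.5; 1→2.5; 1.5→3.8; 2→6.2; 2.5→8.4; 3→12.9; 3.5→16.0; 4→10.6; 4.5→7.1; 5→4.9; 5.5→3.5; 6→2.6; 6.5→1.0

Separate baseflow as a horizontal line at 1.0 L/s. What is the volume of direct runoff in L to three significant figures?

Direct-runoff ordinates (Q − Q_b): 0.0, 0.5, 1.5, 2.8, 5.2, 7.4, 11.9, 15.0, 9.6, 6.1, 3.9, 2.5, 1.6, 0.0 L/s.
ΣQ_DR = 68.00 L/s.
With Δt = 0.5 h = 1800 s, V = ΣQ_DR · Δt = 68.00 × 1800 = 1.22 × 10^5 L.

V ≈ 1.22 × 10^5 L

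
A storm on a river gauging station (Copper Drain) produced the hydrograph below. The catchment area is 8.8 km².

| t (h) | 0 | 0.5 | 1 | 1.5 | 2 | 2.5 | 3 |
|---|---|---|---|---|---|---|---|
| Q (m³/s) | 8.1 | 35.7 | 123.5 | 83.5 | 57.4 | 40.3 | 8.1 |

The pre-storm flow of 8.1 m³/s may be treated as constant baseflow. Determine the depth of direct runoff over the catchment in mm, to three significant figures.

d ≈ 61.3 mm

Direct runoff: 0.0, 27.6, 115.4, 75.4, 49.3, 32.2, 0.0 m³/s; ΣQ_DR = 299.9 m³/s.
V = ΣQ_DR · Δt = 299.9 × 1800 s = 5.398 × 10^5 m³.
Over A = 8.8 km², depth = V / A = 61.3 mm.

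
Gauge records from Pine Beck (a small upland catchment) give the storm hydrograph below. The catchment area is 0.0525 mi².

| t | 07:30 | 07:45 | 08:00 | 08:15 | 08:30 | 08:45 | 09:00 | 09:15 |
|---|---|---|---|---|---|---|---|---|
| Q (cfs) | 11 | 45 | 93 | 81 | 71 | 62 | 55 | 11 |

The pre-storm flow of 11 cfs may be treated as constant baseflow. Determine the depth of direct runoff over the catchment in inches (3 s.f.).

d ≈ 2.52 in

Direct runoff: 0.0, 34.0, 82.0, 70.0, 60.0, 51.0, 44.0, 0.0 cfs; ΣQ_DR = 341.0 cfs.
V = ΣQ_DR · Δt = 341.0 × 900 s = 3.069 × 10^5 ft³.
Over A = 0.0525 mi², depth = V / A = 2.52 in.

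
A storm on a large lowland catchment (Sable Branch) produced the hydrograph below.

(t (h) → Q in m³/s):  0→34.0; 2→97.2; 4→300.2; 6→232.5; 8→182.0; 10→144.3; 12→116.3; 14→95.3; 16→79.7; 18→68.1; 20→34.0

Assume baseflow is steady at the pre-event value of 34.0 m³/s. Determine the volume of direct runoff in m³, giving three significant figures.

V ≈ 7.27 × 10^6 m³

Direct-runoff ordinates (Q − Q_b): 0.0, 63.2, 266.2, 198.5, 148.0, 110.3, 82.3, 61.3, 45.7, 34.1, 0.0 m³/s.
ΣQ_DR = 1010 m³/s.
With Δt = 2 h = 7200 s, V = ΣQ_DR · Δt = 1010 × 7200 = 7.27 × 10^6 m³.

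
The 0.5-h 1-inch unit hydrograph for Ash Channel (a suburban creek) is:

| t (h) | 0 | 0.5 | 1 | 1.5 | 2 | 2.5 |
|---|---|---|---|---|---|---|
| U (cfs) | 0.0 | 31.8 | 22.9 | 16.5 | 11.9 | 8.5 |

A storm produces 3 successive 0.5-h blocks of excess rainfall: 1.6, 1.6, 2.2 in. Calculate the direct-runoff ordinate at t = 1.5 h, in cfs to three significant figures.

Q ≈ 133 cfs

By discrete convolution, Q_j = Σ (P_i / 1 in) · U_{j−i}.
At t = 1.5 h (j=3): Q = (1.6/1)·16.5 + (1.6/1)·22.9 + (2.2/1)·31.8 = 133 cfs.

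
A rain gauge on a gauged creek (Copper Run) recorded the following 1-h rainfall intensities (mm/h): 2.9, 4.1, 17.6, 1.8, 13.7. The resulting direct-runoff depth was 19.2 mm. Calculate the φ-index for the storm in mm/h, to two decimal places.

Only the 2 blocks with intensity above φ contribute runoff: 17.6, 13.7 mm/h.
Σ(I−φ)·Δt = d  ⇒  (17.6+13.7 − 2φ)·1 = 19.2
φ = (31.30 − 19.2/1) / 2 = 6.05 mm/h.

φ ≈ 6.05 mm/h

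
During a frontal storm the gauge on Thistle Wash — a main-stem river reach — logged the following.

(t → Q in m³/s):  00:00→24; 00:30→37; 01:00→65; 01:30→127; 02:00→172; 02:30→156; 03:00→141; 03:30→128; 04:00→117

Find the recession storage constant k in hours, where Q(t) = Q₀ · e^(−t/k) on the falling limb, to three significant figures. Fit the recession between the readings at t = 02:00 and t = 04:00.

k ≈ 5.19 h

On the falling limb, Q drops from 172 to 117 m³/s between t = 02:00 and t = 04:00 (Δt = 2 h).
k = −Δt / ln(Q₂/Q₁) = −2 / ln(117/172) = 5.19 h.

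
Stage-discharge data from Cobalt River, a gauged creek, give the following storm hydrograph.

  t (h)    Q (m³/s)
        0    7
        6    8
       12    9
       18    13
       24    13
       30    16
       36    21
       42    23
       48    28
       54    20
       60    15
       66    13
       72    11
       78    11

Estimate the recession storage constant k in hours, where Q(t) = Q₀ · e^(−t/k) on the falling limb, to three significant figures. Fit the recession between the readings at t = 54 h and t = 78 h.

On the falling limb, Q drops from 20 to 11 m³/s between t = 54 h and t = 78 h (Δt = 24 h).
k = −Δt / ln(Q₂/Q₁) = −24 / ln(11/20) = 40.1 h.

k ≈ 40.1 h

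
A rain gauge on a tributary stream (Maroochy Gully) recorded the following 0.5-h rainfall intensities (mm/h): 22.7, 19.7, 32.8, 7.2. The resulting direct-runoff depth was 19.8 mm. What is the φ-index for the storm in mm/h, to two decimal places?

Only the 3 blocks with intensity above φ contribute runoff: 22.7, 19.7, 32.8 mm/h.
Σ(I−φ)·Δt = d  ⇒  (22.7+19.7+32.8 − 3φ)·0.5 = 19.8
φ = (75.20 − 19.8/0.5) / 3 = 11.87 mm/h.

φ ≈ 11.87 mm/h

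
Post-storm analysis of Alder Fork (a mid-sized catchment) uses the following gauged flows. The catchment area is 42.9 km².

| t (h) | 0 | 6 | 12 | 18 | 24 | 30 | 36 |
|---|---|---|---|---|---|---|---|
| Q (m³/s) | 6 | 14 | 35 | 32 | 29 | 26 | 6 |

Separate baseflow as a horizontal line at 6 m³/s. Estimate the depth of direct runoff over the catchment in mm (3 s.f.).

Direct runoff: 0.0, 8.0, 29.0, 26.0, 23.0, 20.0, 0.0 m³/s; ΣQ_DR = 106.0 m³/s.
V = ΣQ_DR · Δt = 106.0 × 21600 s = 2.290 × 10^6 m³.
Over A = 42.9 km², depth = V / A = 53.4 mm.

d ≈ 53.4 mm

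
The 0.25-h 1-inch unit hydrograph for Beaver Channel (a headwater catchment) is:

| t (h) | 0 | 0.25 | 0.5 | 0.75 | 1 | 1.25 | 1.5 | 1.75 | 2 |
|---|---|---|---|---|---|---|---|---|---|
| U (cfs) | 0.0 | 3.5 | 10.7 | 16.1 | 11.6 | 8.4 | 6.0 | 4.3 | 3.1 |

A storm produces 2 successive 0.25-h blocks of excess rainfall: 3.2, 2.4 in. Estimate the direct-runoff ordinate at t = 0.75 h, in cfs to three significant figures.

Q ≈ 77.2 cfs

By discrete convolution, Q_j = Σ (P_i / 1 in) · U_{j−i}.
At t = 0.75 h (j=3): Q = (3.2/1)·16.1 + (2.4/1)·10.7 = 77.2 cfs.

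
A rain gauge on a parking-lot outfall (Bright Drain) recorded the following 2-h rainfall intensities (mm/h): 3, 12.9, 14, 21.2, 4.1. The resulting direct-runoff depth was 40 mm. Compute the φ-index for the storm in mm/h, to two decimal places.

φ ≈ 9.37 mm/h

Only the 3 blocks with intensity above φ contribute runoff: 12.9, 14, 21.2 mm/h.
Σ(I−φ)·Δt = d  ⇒  (12.9+14+21.2 − 3φ)·2 = 40
φ = (48.10 − 40/2) / 3 = 9.37 mm/h.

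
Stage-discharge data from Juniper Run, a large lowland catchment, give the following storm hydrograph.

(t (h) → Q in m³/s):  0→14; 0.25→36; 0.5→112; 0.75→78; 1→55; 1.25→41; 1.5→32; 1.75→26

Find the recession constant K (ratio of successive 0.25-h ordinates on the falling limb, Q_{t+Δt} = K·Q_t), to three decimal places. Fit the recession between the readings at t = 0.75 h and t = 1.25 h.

K ≈ 0.725

Using the recession-limb readings at t = 0.75 h and t = 1.25 h: Q falls from 78 to 41 m³/s over 2 intervals.
K = (Q₂/Q₁)^(1/2) = (41/78)^(1/2) = 0.725.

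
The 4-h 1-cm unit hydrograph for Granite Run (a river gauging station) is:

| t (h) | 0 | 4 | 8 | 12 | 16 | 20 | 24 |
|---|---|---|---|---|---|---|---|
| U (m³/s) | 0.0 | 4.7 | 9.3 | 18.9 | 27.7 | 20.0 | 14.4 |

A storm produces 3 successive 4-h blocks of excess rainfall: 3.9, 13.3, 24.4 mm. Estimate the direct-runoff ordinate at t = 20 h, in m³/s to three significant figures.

By discrete convolution, Q_j = Σ (P_i / 10 mm) · U_{j−i}.
At t = 20 h (j=5): Q = (3.9/10)·20.0 + (13.3/10)·27.7 + (24.4/10)·18.9 = 90.8 m³/s.

Q ≈ 90.8 m³/s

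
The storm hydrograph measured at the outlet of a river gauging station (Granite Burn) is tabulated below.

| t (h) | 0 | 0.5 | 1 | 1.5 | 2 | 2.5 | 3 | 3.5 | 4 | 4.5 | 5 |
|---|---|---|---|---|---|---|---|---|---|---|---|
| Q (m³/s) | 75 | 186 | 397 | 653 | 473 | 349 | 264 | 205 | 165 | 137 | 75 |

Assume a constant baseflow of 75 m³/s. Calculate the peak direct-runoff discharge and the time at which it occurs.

Subtracting baseflow gives direct-runoff ordinates: 0.0, 111.0, 322.0, 578.0, 398.0, 274.0, 189.0, 130.0, 90.0, 62.0, 0.0 m³/s.
The maximum is 578.0 m³/s, occurring at the reading for t = 1.5 h.

Q_p = 578.0 m³/s at t = 1.5 h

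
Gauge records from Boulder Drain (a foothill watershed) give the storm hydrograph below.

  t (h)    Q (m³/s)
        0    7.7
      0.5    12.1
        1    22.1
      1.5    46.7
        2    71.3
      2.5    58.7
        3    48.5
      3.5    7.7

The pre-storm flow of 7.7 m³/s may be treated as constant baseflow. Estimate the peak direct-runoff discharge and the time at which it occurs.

Subtracting baseflow gives direct-runoff ordinates: 0.0, 4.4, 14.4, 39.0, 63.6, 51.0, 40.8, 0.0 m³/s.
The maximum is 63.6 m³/s, occurring at the reading for t = 2 h.

Q_p = 63.6 m³/s at t = 2 h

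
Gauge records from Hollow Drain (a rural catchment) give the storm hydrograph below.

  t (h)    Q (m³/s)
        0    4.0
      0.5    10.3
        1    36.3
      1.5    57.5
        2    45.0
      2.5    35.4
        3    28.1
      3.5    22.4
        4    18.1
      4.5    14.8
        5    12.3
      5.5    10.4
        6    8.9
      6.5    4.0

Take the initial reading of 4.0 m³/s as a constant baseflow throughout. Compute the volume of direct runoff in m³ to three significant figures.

V ≈ 4.53 × 10^5 m³

Direct-runoff ordinates (Q − Q_b): 0.0, 6.3, 32.3, 53.5, 41.0, 31.4, 24.1, 18.4, 14.1, 10.8, 8.3, 6.4, 4.9, 0.0 m³/s.
ΣQ_DR = 251.5 m³/s.
With Δt = 0.5 h = 1800 s, V = ΣQ_DR · Δt = 251.5 × 1800 = 4.53 × 10^5 m³.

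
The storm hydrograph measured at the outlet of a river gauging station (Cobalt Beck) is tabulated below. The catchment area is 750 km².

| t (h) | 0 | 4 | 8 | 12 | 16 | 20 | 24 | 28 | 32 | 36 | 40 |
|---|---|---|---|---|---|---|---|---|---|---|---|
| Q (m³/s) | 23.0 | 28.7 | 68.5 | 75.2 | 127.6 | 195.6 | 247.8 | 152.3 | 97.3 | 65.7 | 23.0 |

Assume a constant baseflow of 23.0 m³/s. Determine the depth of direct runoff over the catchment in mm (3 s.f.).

d ≈ 16.4 mm

Direct runoff: 0.0, 5.7, 45.5, 52.2, 104.6, 172.6, 224.8, 129.3, 74.3, 42.7, 0.0 m³/s; ΣQ_DR = 851.7 m³/s.
V = ΣQ_DR · Δt = 851.7 × 14400 s = 1.226 × 10^7 m³.
Over A = 750 km², depth = V / A = 16.4 mm.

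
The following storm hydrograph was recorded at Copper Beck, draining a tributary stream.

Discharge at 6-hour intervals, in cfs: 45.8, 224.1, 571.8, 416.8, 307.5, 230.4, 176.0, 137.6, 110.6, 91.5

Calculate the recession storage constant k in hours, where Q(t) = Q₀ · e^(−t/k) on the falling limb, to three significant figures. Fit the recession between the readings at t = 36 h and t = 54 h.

k ≈ 27.5 h

On the falling limb, Q drops from 176.0 to 91.5 cfs between t = 36 h and t = 54 h (Δt = 18 h).
k = −Δt / ln(Q₂/Q₁) = −18 / ln(91.5/176.0) = 27.5 h.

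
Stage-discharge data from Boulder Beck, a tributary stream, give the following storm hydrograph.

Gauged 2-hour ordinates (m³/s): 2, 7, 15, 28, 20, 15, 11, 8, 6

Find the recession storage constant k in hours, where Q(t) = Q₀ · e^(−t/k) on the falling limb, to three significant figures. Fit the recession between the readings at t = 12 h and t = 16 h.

k ≈ 6.60 h

On the falling limb, Q drops from 11 to 6 m³/s between t = 12 h and t = 16 h (Δt = 4 h).
k = −Δt / ln(Q₂/Q₁) = −4 / ln(6/11) = 6.60 h.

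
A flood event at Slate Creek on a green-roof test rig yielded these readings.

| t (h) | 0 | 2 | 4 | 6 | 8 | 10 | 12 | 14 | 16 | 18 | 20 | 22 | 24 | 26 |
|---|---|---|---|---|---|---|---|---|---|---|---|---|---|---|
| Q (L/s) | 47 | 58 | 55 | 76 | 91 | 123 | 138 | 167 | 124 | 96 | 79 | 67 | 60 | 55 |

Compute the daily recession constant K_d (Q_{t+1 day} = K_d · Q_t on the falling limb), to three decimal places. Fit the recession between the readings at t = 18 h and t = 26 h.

K_d ≈ 0.188

Between t = 18 h and t = 26 h the flow falls from 96 to 55 L/s over 4×2 h = 8 h.
Per-interval ratio K = (55/96)^(1/4) = 0.8700; K_d = K^(24/2) = 0.188.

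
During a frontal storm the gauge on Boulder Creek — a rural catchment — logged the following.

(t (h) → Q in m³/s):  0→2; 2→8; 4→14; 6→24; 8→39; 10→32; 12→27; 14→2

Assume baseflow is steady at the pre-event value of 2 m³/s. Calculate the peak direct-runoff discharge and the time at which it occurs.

Subtracting baseflow gives direct-runoff ordinates: 0.0, 6.0, 12.0, 22.0, 37.0, 30.0, 25.0, 0.0 m³/s.
The maximum is 37.0 m³/s, occurring at the reading for t = 8 h.

Q_p = 37.0 m³/s at t = 8 h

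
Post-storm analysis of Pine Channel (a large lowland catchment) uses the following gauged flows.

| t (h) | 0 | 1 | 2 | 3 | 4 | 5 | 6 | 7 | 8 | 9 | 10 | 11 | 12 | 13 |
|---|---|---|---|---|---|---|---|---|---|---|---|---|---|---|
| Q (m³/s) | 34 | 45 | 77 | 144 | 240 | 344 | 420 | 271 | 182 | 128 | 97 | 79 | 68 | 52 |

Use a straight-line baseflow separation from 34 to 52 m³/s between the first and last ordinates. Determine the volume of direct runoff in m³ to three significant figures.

V ≈ 5.68 × 10^6 m³

Direct-runoff ordinates (Q − Q_b): 0.00, 9.62, 40.23, 105.85, 200.46, 303.08, 377.69, 227.31, 136.92, 81.54, 49.15, 29.77, 17.38, 0.00 m³/s.
ΣQ_DR = 1579 m³/s.
With Δt = 1 h = 3600 s, V = ΣQ_DR · Δt = 1579 × 3600 = 5.68 × 10^6 m³.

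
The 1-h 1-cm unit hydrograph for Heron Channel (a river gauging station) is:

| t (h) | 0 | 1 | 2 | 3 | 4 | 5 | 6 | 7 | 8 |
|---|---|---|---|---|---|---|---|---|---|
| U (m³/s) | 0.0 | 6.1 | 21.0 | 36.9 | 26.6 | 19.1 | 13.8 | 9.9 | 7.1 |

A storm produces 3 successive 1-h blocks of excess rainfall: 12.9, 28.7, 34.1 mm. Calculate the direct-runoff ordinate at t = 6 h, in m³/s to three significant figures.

By discrete convolution, Q_j = Σ (P_i / 10 mm) · U_{j−i}.
At t = 6 h (j=6): Q = (12.9/10)·13.8 + (28.7/10)·19.1 + (34.1/10)·26.6 = 163 m³/s.

Q ≈ 163 m³/s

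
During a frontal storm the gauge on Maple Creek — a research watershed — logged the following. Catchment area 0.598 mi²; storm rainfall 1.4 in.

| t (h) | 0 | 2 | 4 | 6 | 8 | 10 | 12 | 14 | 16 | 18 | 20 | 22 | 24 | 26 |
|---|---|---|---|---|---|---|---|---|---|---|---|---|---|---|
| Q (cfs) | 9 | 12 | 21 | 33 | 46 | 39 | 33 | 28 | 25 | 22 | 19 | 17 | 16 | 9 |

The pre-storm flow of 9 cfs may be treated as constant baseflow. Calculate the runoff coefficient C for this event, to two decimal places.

ΣQ_DR = 203.0 cfs; V = ΣQ_DR·Δt = 1.462 × 10^6 ft³.
Runoff depth d = V / A = 1.052 in.
C = d / P = 1.052 / 1.4 = 0.75.

C ≈ 0.75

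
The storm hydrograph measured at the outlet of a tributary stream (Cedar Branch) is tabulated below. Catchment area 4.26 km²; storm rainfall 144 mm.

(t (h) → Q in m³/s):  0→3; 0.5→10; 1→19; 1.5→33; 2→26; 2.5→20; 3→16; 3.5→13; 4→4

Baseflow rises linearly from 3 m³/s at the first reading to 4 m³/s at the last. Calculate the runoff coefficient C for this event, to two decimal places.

ΣQ_DR = 112.5 m³/s; V = ΣQ_DR·Δt = 2.025 × 10^5 m³.
Runoff depth d = V / A = 47.54 mm.
C = d / P = 47.54 / 144 = 0.33.

C ≈ 0.33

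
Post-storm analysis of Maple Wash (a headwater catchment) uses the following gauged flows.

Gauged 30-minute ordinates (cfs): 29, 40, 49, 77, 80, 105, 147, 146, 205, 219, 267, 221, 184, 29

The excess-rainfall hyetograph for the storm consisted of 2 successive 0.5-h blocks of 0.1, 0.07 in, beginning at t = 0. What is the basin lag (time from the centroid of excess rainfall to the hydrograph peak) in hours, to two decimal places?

Centroid of excess rainfall: t_c = Σ P_i·t̄_i / ΣP_i = 0.4559 h (block centres at 0.25, 0.75 h).
Hydrograph peak occurs at t = 5 h, so basin lag t_L = 5 − 0.4559 = 4.54 h.

t_L ≈ 4.54 h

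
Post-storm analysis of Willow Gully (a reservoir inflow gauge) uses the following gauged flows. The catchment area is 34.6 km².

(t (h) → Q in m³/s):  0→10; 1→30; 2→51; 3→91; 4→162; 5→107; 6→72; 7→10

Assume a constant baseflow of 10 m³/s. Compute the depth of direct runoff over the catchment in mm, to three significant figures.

Direct runoff: 0.0, 20.0, 41.0, 81.0, 152.0, 97.0, 62.0, 0.0 m³/s; ΣQ_DR = 453.0 m³/s.
V = ΣQ_DR · Δt = 453.0 × 3600 s = 1.631 × 10^6 m³.
Over A = 34.6 km², depth = V / A = 47.1 mm.

d ≈ 47.1 mm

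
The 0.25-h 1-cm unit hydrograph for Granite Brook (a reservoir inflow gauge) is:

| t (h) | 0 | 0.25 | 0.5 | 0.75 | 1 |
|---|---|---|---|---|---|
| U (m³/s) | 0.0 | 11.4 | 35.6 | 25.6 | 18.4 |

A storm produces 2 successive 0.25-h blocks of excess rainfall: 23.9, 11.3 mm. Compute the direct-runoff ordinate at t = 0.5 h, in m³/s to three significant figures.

Q ≈ 98.0 m³/s

By discrete convolution, Q_j = Σ (P_i / 10 mm) · U_{j−i}.
At t = 0.5 h (j=2): Q = (23.9/10)·35.6 + (11.3/10)·11.4 = 98.0 m³/s.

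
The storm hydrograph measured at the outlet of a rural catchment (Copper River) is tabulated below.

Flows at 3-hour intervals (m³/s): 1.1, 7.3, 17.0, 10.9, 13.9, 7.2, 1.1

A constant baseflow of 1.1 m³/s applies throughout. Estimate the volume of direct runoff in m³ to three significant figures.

V ≈ 5.49 × 10^5 m³

Direct-runoff ordinates (Q − Q_b): 0.0, 6.2, 15.9, 9.8, 12.8, 6.1, 0.0 m³/s.
ΣQ_DR = 50.80 m³/s.
With Δt = 3 h = 10800 s, V = ΣQ_DR · Δt = 50.80 × 10800 = 5.49 × 10^5 m³.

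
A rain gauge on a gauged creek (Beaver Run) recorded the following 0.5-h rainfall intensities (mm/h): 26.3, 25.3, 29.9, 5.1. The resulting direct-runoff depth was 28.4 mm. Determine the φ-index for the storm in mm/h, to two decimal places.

Only the 3 blocks with intensity above φ contribute runoff: 26.3, 25.3, 29.9 mm/h.
Σ(I−φ)·Δt = d  ⇒  (26.3+25.3+29.9 − 3φ)·0.5 = 28.4
φ = (81.50 − 28.4/0.5) / 3 = 8.23 mm/h.

φ ≈ 8.23 mm/h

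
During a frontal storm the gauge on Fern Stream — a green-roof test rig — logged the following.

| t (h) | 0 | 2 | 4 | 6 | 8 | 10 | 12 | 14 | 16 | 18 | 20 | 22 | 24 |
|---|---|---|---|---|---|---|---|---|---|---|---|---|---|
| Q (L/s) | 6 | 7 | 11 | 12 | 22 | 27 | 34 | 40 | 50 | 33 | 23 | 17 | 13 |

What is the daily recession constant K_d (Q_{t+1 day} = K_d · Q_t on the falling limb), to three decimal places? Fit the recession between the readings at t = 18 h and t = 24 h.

K_d ≈ 0.024

Between t = 18 h and t = 24 h the flow falls from 33 to 13 L/s over 3×2 h = 6 h.
Per-interval ratio K = (13/33)^(1/3) = 0.7331; K_d = K^(24/2) = 0.024.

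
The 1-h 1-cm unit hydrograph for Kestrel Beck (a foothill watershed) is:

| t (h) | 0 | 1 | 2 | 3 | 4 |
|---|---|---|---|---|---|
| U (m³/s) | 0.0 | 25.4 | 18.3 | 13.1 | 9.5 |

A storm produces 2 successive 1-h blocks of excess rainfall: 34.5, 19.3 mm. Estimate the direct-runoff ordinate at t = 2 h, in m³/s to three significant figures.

By discrete convolution, Q_j = Σ (P_i / 10 mm) · U_{j−i}.
At t = 2 h (j=2): Q = (34.5/10)·18.3 + (19.3/10)·25.4 = 112 m³/s.

Q ≈ 112 m³/s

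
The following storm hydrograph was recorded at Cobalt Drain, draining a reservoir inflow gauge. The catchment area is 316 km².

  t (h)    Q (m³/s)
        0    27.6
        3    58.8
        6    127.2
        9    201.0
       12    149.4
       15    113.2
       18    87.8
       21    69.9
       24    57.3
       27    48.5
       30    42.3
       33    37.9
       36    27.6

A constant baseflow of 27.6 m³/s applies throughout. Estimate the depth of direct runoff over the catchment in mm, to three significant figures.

Direct runoff: 0.0, 31.2, 99.6, 173.4, 121.8, 85.6, 60.2, 42.3, 29.7, 20.9, 14.7, 10.3, 0.0 m³/s; ΣQ_DR = 689.7 m³/s.
V = ΣQ_DR · Δt = 689.7 × 10800 s = 7.449 × 10^6 m³.
Over A = 316 km², depth = V / A = 23.6 mm.

d ≈ 23.6 mm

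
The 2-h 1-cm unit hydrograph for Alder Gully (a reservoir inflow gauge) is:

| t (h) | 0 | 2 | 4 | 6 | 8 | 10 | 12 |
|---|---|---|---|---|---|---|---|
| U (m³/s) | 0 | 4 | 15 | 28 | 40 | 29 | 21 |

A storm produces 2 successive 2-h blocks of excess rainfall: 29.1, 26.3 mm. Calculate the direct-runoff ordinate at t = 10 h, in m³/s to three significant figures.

Q ≈ 190 m³/s

By discrete convolution, Q_j = Σ (P_i / 10 mm) · U_{j−i}.
At t = 10 h (j=5): Q = (29.1/10)·29 + (26.3/10)·40 = 190 m³/s.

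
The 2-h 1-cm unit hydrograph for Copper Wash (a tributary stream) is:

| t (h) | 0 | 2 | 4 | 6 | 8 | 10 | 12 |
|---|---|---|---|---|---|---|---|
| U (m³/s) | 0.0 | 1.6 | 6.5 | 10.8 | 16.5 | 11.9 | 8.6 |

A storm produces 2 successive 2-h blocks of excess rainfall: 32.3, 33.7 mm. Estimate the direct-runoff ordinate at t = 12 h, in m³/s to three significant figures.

Q ≈ 67.9 m³/s

By discrete convolution, Q_j = Σ (P_i / 10 mm) · U_{j−i}.
At t = 12 h (j=6): Q = (32.3/10)·8.6 + (33.7/10)·11.9 = 67.9 m³/s.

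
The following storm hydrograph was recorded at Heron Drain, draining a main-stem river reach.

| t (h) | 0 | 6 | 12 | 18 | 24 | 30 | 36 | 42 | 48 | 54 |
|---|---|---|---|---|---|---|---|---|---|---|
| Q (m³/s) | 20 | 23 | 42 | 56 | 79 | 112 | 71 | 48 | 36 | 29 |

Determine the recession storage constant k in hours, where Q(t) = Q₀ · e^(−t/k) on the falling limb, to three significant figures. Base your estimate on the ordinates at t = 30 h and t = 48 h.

k ≈ 15.9 h

On the falling limb, Q drops from 112 to 36 m³/s between t = 30 h and t = 48 h (Δt = 18 h).
k = −Δt / ln(Q₂/Q₁) = −18 / ln(36/112) = 15.9 h.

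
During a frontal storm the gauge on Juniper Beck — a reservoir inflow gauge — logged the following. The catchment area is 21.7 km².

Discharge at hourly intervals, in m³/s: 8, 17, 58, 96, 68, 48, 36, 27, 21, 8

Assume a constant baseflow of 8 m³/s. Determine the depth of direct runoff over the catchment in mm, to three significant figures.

Direct runoff: 0.0, 9.0, 50.0, 88.0, 60.0, 40.0, 28.0, 19.0, 13.0, 0.0 m³/s; ΣQ_DR = 307.0 m³/s.
V = ΣQ_DR · Δt = 307.0 × 3600 s = 1.105 × 10^6 m³.
Over A = 21.7 km², depth = V / A = 50.9 mm.

d ≈ 50.9 mm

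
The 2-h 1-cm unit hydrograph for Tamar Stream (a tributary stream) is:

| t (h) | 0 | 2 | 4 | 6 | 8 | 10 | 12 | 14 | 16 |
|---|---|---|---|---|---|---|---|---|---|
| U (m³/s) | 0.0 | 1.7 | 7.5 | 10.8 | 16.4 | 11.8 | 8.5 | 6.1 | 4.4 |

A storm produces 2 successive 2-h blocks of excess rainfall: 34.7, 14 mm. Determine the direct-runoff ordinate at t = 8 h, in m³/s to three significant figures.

Q ≈ 72.0 m³/s

By discrete convolution, Q_j = Σ (P_i / 10 mm) · U_{j−i}.
At t = 8 h (j=4): Q = (34.7/10)·16.4 + (14/10)·10.8 = 72.0 m³/s.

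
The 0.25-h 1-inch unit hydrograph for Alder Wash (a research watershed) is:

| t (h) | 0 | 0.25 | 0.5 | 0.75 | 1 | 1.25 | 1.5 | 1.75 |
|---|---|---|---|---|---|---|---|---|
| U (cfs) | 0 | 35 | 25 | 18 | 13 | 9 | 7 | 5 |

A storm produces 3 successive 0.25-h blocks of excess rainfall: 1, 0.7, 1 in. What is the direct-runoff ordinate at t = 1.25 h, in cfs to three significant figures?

Q ≈ 36.1 cfs

By discrete convolution, Q_j = Σ (P_i / 1 in) · U_{j−i}.
At t = 1.25 h (j=5): Q = (1/1)·9 + (0.7/1)·13 + (1/1)·18 = 36.1 cfs.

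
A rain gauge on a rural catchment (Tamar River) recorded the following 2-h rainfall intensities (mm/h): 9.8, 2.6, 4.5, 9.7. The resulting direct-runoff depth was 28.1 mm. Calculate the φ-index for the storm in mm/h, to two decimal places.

Only the 3 blocks with intensity above φ contribute runoff: 9.8, 4.5, 9.7 mm/h.
Σ(I−φ)·Δt = d  ⇒  (9.8+4.5+9.7 − 3φ)·2 = 28.1
φ = (24.00 − 28.1/2) / 3 = 3.32 mm/h.

φ ≈ 3.32 mm/h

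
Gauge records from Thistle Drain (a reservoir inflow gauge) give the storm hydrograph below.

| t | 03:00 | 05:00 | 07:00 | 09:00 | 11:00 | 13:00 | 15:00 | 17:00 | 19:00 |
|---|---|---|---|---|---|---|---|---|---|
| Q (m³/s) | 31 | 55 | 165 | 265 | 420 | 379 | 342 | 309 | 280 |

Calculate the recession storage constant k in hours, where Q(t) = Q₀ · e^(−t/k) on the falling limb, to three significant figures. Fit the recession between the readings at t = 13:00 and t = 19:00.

On the falling limb, Q drops from 379 to 280 m³/s between t = 13:00 and t = 19:00 (Δt = 6 h).
k = −Δt / ln(Q₂/Q₁) = −6 / ln(280/379) = 19.8 h.

k ≈ 19.8 h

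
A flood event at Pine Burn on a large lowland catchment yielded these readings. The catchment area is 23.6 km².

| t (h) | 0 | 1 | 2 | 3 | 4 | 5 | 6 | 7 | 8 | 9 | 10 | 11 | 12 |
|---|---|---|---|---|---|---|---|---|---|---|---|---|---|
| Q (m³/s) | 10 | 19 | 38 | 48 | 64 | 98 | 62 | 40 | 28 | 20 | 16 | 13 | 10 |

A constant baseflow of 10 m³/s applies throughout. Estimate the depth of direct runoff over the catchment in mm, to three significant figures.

Direct runoff: 0.0, 9.0, 28.0, 38.0, 54.0, 88.0, 52.0, 30.0, 18.0, 10.0, 6.0, 3.0, 0.0 m³/s; ΣQ_DR = 336.0 m³/s.
V = ΣQ_DR · Δt = 336.0 × 3600 s = 1.210 × 10^6 m³.
Over A = 23.6 km², depth = V / A = 51.3 mm.

d ≈ 51.3 mm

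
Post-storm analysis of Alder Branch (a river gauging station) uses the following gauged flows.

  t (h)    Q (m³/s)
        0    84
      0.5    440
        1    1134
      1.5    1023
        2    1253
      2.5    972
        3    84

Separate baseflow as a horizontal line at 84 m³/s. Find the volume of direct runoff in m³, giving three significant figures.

Direct-runoff ordinates (Q − Q_b): 0.0, 356.0, 1050.0, 939.0, 1169.0, 888.0, 0.0 m³/s.
ΣQ_DR = 4402 m³/s.
With Δt = 0.5 h = 1800 s, V = ΣQ_DR · Δt = 4402 × 1800 = 7.92 × 10^6 m³.

V ≈ 7.92 × 10^6 m³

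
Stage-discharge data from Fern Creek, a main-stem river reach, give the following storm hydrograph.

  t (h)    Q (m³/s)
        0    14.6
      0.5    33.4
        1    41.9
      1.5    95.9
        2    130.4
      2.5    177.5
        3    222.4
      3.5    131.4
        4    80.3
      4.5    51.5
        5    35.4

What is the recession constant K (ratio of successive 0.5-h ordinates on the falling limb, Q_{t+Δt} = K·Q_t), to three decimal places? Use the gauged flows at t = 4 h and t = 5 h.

K ≈ 0.664

Using the recession-limb readings at t = 4 h and t = 5 h: Q falls from 80.3 to 35.4 m³/s over 2 intervals.
K = (Q₂/Q₁)^(1/2) = (35.4/80.3)^(1/2) = 0.664.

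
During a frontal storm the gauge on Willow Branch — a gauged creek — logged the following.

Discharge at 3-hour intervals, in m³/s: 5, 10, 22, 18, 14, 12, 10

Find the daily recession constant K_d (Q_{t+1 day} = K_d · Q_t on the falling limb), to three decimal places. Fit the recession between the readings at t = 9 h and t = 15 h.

K_d ≈ 0.198

Between t = 9 h and t = 15 h the flow falls from 18 to 12 m³/s over 2×3 h = 6 h.
Per-interval ratio K = (12/18)^(1/2) = 0.8165; K_d = K^(24/3) = 0.198.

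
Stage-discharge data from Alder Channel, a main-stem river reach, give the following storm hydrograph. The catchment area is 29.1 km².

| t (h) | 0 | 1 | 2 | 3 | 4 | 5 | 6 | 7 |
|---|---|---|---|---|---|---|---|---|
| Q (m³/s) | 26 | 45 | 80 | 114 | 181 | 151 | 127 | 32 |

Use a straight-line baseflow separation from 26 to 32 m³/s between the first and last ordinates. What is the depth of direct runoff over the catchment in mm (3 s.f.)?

d ≈ 64.8 mm

Direct runoff: 0.00, 18.14, 52.29, 85.43, 151.57, 120.71, 95.86, 0.00 m³/s; ΣQ_DR = 524.0 m³/s.
V = ΣQ_DR · Δt = 524.0 × 3600 s = 1.886 × 10^6 m³.
Over A = 29.1 km², depth = V / A = 64.8 mm.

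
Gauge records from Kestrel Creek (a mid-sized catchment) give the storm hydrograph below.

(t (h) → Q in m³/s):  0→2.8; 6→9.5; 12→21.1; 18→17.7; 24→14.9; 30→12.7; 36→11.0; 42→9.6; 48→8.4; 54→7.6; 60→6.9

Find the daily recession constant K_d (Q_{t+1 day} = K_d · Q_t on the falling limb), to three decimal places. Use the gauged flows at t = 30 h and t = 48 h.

Between t = 30 h and t = 48 h the flow falls from 12.7 to 8.4 m³/s over 3×6 h = 18 h.
Per-interval ratio K = (8.4/12.7)^(1/3) = 0.8713; K_d = K^(24/6) = 0.576.

K_d ≈ 0.576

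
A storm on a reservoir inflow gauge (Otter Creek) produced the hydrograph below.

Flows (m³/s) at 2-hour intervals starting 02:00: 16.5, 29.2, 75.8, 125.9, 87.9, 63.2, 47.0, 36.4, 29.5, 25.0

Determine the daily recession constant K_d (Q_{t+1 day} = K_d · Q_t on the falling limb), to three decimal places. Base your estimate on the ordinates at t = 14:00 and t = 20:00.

Between t = 14:00 and t = 20:00 the flow falls from 47.0 to 25.0 m³/s over 3×2 h = 6 h.
Per-interval ratio K = (25.0/47.0)^(1/3) = 0.8102; K_d = K^(24/2) = 0.080.

K_d ≈ 0.080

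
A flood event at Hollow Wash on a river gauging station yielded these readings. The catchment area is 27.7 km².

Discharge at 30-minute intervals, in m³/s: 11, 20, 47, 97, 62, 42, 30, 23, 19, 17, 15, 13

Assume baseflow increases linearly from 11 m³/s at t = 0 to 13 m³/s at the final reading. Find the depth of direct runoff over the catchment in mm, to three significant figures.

Direct runoff: 0.00, 8.82, 35.64, 85.45, 50.27, 30.09, 17.91, 10.73, 6.55, 4.36, 2.18, 0.00 m³/s; ΣQ_DR = 252.0 m³/s.
V = ΣQ_DR · Δt = 252.0 × 1800 s = 4.536 × 10^5 m³.
Over A = 27.7 km², depth = V / A = 16.4 mm.

d ≈ 16.4 mm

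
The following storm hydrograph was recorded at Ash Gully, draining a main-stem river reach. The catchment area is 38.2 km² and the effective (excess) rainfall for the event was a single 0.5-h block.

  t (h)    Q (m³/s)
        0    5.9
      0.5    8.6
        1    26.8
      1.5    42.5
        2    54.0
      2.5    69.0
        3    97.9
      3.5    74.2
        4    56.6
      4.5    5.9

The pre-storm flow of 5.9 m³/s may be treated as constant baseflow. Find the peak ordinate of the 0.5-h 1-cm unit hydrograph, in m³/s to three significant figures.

Direct runoff: 0.0, 2.7, 20.9, 36.6, 48.1, 63.1, 92.0, 68.3, 50.7, 0.0 m³/s; ΣQ_DR = 382.4 m³/s, peak = 92.0 m³/s.
Runoff depth d = ΣQ_DR·Δt / A = 382.4 × 1800 / (38.2 km²) = 18.02 mm.
The 1-cm UH is the DRH scaled by (10 mm)/d, so U_p = 92.0 × 10/18.02 = 51.1 m³/s.

U_p ≈ 51.1 m³/s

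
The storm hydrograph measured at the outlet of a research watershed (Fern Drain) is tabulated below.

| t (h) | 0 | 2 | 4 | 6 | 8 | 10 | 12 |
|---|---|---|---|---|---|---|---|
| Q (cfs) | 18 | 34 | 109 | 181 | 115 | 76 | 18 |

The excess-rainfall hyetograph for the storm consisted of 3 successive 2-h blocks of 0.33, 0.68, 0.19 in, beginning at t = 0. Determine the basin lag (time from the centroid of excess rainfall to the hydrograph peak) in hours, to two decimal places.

t_L ≈ 3.23 h

Centroid of excess rainfall: t_c = Σ P_i·t̄_i / ΣP_i = 2.7667 h (block centres at 1, 3, 5 h).
Hydrograph peak occurs at t = 6 h, so basin lag t_L = 6 − 2.7667 = 3.23 h.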